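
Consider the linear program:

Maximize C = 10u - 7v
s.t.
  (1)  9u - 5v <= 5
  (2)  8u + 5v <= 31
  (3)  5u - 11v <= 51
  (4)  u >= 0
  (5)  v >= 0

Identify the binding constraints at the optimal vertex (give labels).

(1) and (5)

Vertices and C = 10u - 7v:
  (36/17, 239/85) → C = 127/85
  (5/9, 0) → C = 50/9
  (0, 31/5) → C = -217/5
  (0, 0) → C = 0

The maximum is at (5/9, 0). Substituting into each constraint, equality holds for (1) and (5); the remaining constraints have slack.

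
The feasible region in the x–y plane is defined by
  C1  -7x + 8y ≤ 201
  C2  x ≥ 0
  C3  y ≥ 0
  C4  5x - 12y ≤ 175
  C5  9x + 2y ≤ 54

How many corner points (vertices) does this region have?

Of the 10 pairwise boundary intersections, those satisfying every inequality are:
  (0, 201/8)
  (15/43, 2187/86)
  (0, 0)
  (6, 0)

4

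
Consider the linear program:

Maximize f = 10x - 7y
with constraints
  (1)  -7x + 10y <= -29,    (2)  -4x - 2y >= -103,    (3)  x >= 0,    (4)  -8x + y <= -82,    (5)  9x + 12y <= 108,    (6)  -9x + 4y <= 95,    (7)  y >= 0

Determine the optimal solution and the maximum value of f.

Vertices and f = 10x - 7y:
  (52/5, 6/5) → f = 478/5
  (41/4, 0) → f = 205/2
  (12, 0) → f = 120

The optimum lies where 9x + 12y = 108 and y = 0.
Solving simultaneously gives x = 12, y = 0.

x = 12, y = 0, maximum f = 120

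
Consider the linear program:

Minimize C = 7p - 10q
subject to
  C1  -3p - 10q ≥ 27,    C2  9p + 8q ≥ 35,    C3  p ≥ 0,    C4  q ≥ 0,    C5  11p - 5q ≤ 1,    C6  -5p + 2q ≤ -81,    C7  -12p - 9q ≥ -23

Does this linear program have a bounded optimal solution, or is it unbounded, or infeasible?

The boundaries -5p + 2q = -81 and -12p - 9q = -23 meet at (775/69, -857/69), but that point violates 9p + 8q ≥ 35. Every candidate vertex is excluded by some other constraint, so the feasible region is empty.

infeasible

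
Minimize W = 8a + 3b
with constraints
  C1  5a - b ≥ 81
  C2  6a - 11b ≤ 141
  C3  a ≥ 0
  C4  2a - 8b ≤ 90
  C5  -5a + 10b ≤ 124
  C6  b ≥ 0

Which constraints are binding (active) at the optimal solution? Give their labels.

C1 and C6

Feasible corners and W = 8a + 3b:
  (934/45, 205/9) → W = 10547/45
  (81/5, 0) → W = 648/5
  (2774/5, 1449/5) → W = 26539/5
  (47/2, 0) → W = 188

The minimum is at (81/5, 0). Substituting into each constraint, equality holds for C1 and C6; the remaining constraints have slack.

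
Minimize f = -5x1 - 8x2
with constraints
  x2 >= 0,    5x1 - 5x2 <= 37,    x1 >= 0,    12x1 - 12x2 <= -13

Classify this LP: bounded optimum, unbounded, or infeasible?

unbounded

From the feasible point (0, 13/12), moving in the direction (0, 1) keeps every constraint satisfied while f decreases without bound.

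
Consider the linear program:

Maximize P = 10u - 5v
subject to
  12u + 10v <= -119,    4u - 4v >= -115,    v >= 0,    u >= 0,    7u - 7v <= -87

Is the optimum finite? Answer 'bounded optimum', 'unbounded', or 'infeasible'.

infeasible

The boundaries 12u + 10v = -119 and 4u - 4v = -115 meet at (-813/44, 113/11), but that point violates u ≥ 0. Every candidate vertex is excluded by some other constraint, so the feasible region is empty.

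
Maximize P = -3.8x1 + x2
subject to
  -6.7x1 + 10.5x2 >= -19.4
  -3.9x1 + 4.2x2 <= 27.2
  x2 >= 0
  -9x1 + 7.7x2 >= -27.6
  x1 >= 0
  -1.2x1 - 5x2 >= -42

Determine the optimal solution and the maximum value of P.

The binding constraints are -3.9x1 + 4.2x2 = 27.2 and x1 = 0.
Solving simultaneously gives x1 = 0, x2 = 136/21.

x1 = 0, x2 = 136/21, maximum P = 136/21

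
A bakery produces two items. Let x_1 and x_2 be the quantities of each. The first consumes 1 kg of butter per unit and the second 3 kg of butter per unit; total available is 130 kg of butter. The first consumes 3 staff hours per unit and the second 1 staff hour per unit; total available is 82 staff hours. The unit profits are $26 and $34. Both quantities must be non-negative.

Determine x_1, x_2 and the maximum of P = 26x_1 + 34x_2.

x_1 = 29/2, x_2 = 77/2, maximum P = 1686

Extreme points and P = 26x_1 + 34x_2:
  (0, 0) → P = 0
  (0, 130/3) → P = 4420/3
  (82/3, 0) → P = 2132/3
  (29/2, 77/2) → P = 1686

At the optimal vertex, x_1 + 3x_2 = 130 and 3x_1 + x_2 = 82.
Solving simultaneously gives x_1 = 29/2, x_2 = 77/2.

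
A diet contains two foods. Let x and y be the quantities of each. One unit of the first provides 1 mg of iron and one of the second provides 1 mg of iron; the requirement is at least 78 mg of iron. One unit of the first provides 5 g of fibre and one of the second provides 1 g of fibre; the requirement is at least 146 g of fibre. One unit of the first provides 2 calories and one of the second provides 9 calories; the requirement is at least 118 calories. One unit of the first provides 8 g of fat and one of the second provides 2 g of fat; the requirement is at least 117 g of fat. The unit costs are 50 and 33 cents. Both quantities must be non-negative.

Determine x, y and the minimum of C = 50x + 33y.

Vertices and C = 50x + 33y:
  (0, 146) → C = 4818
  (78, 0) → C = 3900
  (17, 61) → C = 2863
The feasible region is unbounded (it extends along (0, 1), (1, 0)), but C strictly increases along every unbounded feasible direction, so there is no improving ray and the minimum is attained at a vertex.

The optimum lies where x + y = 78 and 5x + y = 146.
Solving simultaneously gives x = 17, y = 61.

x = 17, y = 61, minimum C = 2863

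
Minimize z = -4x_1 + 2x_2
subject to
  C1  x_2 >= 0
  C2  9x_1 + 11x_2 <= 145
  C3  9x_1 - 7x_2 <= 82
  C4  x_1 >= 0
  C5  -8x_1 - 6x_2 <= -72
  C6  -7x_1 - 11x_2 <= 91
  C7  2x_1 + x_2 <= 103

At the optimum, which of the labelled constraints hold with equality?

C2 and C3

Feasible corners and z = -4x_1 + 2x_2:
  (82/9, 0) → z = -328/9
  (9, 0) → z = -36
  (71/6, 7/2) → z = -121/3
  (0, 145/11) → z = 290/11
  (0, 12) → z = 24

The minimum is at (71/6, 7/2). Substituting into each constraint, equality holds for C2 and C3; the remaining constraints have slack.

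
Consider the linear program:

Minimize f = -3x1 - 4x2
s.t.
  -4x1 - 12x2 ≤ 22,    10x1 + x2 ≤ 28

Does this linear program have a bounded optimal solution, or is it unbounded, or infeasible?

unbounded

From the feasible point (179/58, -83/29), moving in the direction (-1, 10) keeps every constraint satisfied while f decreases without bound.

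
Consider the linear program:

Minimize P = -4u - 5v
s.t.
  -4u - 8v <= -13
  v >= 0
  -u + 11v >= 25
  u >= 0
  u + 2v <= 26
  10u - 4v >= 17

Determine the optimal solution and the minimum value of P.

u = 236/13, v = 51/13, minimum P = -1199/13

The optimum lies where -u + 11v = 25 and u + 2v = 26.
Solving simultaneously gives u = 236/13, v = 51/13.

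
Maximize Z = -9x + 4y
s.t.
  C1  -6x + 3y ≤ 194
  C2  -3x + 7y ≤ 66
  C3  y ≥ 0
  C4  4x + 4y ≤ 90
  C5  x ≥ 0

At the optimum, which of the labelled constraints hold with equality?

Extreme points and Z = -9x + 4y:
  (183/20, 267/20) → Z = -579/20
  (0, 66/7) → Z = 264/7
  (45/2, 0) → Z = -405/2
  (0, 0) → Z = 0

The maximum is at (0, 66/7). Substituting into each constraint, equality holds for C2 and C5; the remaining constraints have slack.

C2 and C5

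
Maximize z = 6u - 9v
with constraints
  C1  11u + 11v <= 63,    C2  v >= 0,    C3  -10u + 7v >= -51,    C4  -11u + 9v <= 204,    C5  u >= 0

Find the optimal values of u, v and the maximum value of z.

u = 51/10, v = 0, maximum z = 153/5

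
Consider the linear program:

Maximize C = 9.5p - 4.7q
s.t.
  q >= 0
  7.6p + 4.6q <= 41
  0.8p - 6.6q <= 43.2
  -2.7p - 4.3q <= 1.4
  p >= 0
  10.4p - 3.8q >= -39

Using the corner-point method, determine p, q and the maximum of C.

p = 205/38, q = 0, maximum C = 205/4

Feasible corners and C = 9.5p - 4.7q:
  (205/38, 0) → C = 205/4
  (0, 0) → C = 0
  (0, 205/23) → C = -1927/46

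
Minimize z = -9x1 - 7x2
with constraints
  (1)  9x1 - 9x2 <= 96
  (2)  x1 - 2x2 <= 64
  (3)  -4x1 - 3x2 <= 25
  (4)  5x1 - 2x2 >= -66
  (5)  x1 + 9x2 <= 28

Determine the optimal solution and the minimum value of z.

x1 = 62/5, x2 = 26/15, minimum z = -1856/15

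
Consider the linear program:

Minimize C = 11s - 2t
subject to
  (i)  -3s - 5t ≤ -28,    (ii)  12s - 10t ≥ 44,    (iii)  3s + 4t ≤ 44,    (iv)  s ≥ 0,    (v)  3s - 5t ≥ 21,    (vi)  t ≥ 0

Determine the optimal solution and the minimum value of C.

s = 49/6, t = 7/10, minimum C = 2653/30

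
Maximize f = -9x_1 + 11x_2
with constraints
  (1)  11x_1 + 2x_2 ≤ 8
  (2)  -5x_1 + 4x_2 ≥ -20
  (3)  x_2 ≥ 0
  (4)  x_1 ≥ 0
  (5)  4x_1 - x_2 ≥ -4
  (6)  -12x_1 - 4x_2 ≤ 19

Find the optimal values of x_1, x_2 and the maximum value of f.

x_1 = 0, x_2 = 4, maximum f = 44

Feasible corners and f = -9x_1 + 11x_2:
  (8/11, 0) → f = -72/11
  (0, 4) → f = 44
  (0, 0) → f = 0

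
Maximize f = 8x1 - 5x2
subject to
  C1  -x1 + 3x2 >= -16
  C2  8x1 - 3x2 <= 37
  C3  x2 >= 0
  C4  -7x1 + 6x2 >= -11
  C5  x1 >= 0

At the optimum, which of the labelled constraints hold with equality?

Feasible corners and f = 8x1 - 5x2:
  (7, 19/3) → f = 73/3
  (11/7, 0) → f = 88/7
  (0, 0) → f = 0
The feasible region is unbounded (it extends along (0, 1), (3, 8)), but f strictly decreases along every unbounded feasible direction, so there is no improving ray and the maximum is attained at a vertex.

The maximum is at (7, 19/3). Substituting into each constraint, equality holds for C2 and C4; the remaining constraints have slack.

C2 and C4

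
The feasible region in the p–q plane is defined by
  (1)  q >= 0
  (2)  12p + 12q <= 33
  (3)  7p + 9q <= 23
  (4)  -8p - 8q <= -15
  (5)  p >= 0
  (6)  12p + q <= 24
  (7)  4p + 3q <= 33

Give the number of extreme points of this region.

6

Intersecting each pair of boundary lines and keeping only the points that satisfy every inequality leaves:
  (15/8, 0)
  (2, 0)
  (7/8, 15/8)
  (85/44, 9/11)
  (0, 23/9)
  (0, 15/8)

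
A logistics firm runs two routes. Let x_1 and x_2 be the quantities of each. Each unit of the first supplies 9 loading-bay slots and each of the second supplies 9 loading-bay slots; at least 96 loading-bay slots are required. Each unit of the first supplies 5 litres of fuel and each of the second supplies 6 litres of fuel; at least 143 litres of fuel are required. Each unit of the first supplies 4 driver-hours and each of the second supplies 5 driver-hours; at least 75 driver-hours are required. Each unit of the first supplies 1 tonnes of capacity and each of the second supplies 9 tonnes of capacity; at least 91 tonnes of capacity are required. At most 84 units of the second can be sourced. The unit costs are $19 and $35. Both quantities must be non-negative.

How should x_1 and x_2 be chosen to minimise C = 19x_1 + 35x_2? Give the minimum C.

Feasible corners and C = 19x_1 + 35x_2:
  (0, 143/6) → C = 5005/6
  (0, 84) → C = 2940
  (91, 0) → C = 1729
  (19, 8) → C = 641
The feasible region is unbounded (it extends along (1, 0)), but C strictly increases along every unbounded feasible direction, so there is no improving ray and the minimum is attained at a vertex.

The optimum lies where 5x_1 + 6x_2 = 143 and x_1 + 9x_2 = 91.
Solving simultaneously gives x_1 = 19, x_2 = 8.

x_1 = 19, x_2 = 8, minimum C = 641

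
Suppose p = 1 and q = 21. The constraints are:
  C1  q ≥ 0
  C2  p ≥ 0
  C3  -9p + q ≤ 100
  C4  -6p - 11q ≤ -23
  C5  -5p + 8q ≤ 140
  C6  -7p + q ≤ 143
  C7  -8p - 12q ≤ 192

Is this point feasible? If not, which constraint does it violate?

Constraint C5: -5p + 8q = 163, which is not ≤ 140. All other constraints are satisfied.

not feasible — violates C5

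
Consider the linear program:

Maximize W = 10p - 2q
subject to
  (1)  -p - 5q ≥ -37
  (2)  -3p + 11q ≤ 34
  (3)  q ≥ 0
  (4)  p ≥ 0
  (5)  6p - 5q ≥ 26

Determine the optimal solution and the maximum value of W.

p = 37, q = 0, maximum W = 370

Extreme points and W = 10p - 2q:
  (237/26, 145/26) → W = 80
  (37, 0) → W = 370
  (152/17, 94/17) → W = 1332/17
  (13/3, 0) → W = 130/3

The optimum lies where -p - 5q = -37 and q = 0.
Solving simultaneously gives p = 37, q = 0.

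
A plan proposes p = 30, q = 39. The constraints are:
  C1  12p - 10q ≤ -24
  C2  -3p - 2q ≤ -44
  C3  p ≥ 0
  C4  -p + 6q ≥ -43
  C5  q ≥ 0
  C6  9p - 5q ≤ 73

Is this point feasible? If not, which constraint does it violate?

Constraint C6: 9p - 5q = 75, which is not ≤ 73. All other constraints are satisfied.

not feasible — violates C6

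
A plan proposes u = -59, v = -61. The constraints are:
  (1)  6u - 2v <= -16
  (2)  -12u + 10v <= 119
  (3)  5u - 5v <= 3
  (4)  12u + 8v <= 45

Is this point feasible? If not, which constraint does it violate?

not feasible — violates (3)

Constraint (3): 5u - 5v = 10, which is not ≤ 3. All other constraints are satisfied.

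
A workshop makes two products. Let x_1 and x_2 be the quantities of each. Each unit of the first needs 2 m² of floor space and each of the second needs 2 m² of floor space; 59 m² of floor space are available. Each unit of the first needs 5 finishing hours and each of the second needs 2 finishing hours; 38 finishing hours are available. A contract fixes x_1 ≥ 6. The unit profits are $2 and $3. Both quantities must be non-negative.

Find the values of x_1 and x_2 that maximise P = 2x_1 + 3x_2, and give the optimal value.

x_1 = 6, x_2 = 4, maximum P = 24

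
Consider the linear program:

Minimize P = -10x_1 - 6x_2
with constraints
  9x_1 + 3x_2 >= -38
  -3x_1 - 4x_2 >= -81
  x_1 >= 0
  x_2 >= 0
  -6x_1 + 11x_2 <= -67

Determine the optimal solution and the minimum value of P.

x_1 = 27, x_2 = 0, minimum P = -270

Extreme points and P = -10x_1 - 6x_2:
  (27, 0) → P = -270
  (61/3, 5) → P = -700/3
  (67/6, 0) → P = -335/3

At the optimal vertex, -3x_1 - 4x_2 = -81 and x_2 = 0.
Solving simultaneously gives x_1 = 27, x_2 = 0.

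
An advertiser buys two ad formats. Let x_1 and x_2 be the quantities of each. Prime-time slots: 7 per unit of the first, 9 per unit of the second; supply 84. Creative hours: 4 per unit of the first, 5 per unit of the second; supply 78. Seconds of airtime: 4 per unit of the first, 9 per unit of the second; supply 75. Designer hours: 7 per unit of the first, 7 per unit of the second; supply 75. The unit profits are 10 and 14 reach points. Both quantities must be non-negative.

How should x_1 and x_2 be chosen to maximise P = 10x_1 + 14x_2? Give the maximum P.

x_1 = 3, x_2 = 7, maximum P = 128

Vertices and P = 10x_1 + 14x_2:
  (0, 0) → P = 0
  (0, 25/3) → P = 350/3
  (75/7, 0) → P = 750/7
  (3, 7) → P = 128
  (87/14, 9/2) → P = 876/7

The optimum lies where 7x_1 + 9x_2 = 84 and 4x_1 + 9x_2 = 75.
Solving simultaneously gives x_1 = 3, x_2 = 7.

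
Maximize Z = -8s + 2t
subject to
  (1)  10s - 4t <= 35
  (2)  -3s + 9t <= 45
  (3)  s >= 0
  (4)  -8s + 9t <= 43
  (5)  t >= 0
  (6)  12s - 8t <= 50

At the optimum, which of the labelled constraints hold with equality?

Extreme points and Z = -8s + 2t:
  (165/26, 185/26) → Z = -475/13
  (7/2, 0) → Z = -28
  (2/5, 77/15) → Z = 106/15
  (0, 43/9) → Z = 86/9
  (0, 0) → Z = 0

The maximum is at (0, 43/9). Substituting into each constraint, equality holds for (3) and (4); the remaining constraints have slack.

(3) and (4)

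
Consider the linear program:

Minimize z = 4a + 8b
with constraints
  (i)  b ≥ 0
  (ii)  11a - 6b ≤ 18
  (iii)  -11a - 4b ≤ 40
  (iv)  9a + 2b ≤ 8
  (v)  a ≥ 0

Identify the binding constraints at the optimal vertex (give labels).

Feasible corners and z = 4a + 8b:
  (8/9, 0) → z = 32/9
  (0, 0) → z = 0
  (0, 4) → z = 32

The minimum is at (0, 0). Substituting into each constraint, equality holds for (i) and (v); the remaining constraints have slack.

(i) and (v)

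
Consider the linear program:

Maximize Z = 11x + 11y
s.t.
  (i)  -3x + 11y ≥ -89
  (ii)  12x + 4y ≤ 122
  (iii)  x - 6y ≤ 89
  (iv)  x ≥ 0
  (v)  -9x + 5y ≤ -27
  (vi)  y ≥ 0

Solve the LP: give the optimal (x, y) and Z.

x = 359/48, y = 129/16, maximum Z = 4103/24

Corner points and Z = 11x + 11y:
  (359/48, 129/16) → Z = 4103/24
  (61/6, 0) → Z = 671/6
  (3, 0) → Z = 33

The optimum lies where 12x + 4y = 122 and -9x + 5y = -27.
Solving simultaneously gives x = 359/48, y = 129/16.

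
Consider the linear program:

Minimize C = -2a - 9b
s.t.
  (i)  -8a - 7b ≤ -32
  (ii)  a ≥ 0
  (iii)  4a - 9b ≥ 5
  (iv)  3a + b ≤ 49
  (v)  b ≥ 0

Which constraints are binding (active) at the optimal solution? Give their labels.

Vertices and C = -2a - 9b:
  (323/100, 22/25) → C = -719/50
  (4, 0) → C = -8
  (446/31, 181/31) → C = -2521/31
  (49/3, 0) → C = -98/3

The minimum is at (446/31, 181/31). Substituting into each constraint, equality holds for (iii) and (iv); the remaining constraints have slack.

(iii) and (iv)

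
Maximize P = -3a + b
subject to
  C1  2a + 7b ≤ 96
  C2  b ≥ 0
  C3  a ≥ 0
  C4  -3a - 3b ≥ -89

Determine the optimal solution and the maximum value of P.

a = 0, b = 96/7, maximum P = 96/7

Extreme points and P = -3a + b:
  (0, 96/7) → P = 96/7
  (67/3, 22/3) → P = -179/3
  (0, 0) → P = 0
  (89/3, 0) → P = -89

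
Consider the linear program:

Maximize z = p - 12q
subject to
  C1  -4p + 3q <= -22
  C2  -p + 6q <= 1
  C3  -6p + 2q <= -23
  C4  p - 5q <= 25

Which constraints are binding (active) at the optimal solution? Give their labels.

C3 and C4

Vertices and z = p - 12q:
  (45/7, 26/21) → z = -59/7
  (5/2, -4) → z = 101/2
  (155, 26) → z = -157
  (65/28, -127/28) → z = 227/4

The maximum is at (65/28, -127/28). Substituting into each constraint, equality holds for C3 and C4; the remaining constraints have slack.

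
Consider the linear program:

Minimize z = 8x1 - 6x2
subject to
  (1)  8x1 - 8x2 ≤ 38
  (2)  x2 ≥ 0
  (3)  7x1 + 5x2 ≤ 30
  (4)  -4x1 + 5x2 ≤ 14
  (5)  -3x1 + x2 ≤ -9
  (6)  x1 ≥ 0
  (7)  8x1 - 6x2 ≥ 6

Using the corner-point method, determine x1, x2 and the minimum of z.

Vertices and z = 8x1 - 6x2:
  (30/7, 0) → z = 240/7
  (3, 0) → z = 24
  (75/22, 27/22) → z = 219/11

The binding constraints are 7x1 + 5x2 = 30 and -3x1 + x2 = -9.
Solving simultaneously gives x1 = 75/22, x2 = 27/22.

x1 = 75/22, x2 = 27/22, minimum z = 219/11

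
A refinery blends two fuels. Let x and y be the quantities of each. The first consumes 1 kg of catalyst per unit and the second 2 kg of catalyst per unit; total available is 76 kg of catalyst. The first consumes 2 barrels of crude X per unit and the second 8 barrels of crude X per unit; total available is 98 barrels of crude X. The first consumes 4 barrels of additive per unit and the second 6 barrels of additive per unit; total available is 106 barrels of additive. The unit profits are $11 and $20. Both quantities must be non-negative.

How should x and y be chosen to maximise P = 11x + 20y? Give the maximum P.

x = 13, y = 9, maximum P = 323

Feasible corners and P = 11x + 20y:
  (0, 0) → P = 0
  (0, 49/4) → P = 245
  (53/2, 0) → P = 583/2
  (13, 9) → P = 323

The optimum lies where 2x + 8y = 98 and 4x + 6y = 106.
Solving simultaneously gives x = 13, y = 9.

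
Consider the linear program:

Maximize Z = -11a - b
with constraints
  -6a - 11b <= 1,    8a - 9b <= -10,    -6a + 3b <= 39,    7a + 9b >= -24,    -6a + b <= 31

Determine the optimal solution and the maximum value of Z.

Corner points and Z = -11a - b:
  (-119/142, 26/71) → Z = 1257/142
  (-19/4, 5/2) → Z = 199/4
  (-9/2, 4) → Z = 91/2
The feasible region is unbounded (it extends along (9, 8), (1, 2)), but Z strictly decreases along every unbounded feasible direction, so there is no improving ray and the maximum is attained at a vertex.

a = -19/4, b = 5/2, maximum Z = 199/4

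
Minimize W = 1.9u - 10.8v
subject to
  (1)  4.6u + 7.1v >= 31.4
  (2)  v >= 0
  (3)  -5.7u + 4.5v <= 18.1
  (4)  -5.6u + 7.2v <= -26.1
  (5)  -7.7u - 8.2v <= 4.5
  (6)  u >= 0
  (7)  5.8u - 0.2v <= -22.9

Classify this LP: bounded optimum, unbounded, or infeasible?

infeasible

The boundaries 4.6u + 7.1v = 31.4 and v = 0 meet at (157/23, 0), but that point violates 5.8u - 0.2v ≤ -22.9. Every candidate vertex is excluded by some other constraint, so the feasible region is empty.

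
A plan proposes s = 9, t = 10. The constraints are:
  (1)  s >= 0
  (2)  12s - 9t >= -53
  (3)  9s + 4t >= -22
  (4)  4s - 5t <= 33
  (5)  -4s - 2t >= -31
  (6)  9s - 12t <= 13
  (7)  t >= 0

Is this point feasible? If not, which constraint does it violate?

Constraint (5): -4s - 2t = -56, which is not ≥ -31. All other constraints are satisfied.

not feasible — violates (5)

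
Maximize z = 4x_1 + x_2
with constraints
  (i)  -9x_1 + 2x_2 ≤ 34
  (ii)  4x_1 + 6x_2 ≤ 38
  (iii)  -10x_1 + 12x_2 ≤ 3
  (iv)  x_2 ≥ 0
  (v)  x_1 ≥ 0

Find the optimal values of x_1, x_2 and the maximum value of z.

Feasible corners and z = 4x_1 + x_2:
  (73/18, 98/27) → z = 536/27
  (19/2, 0) → z = 38
  (0, 1/4) → z = 1/4
  (0, 0) → z = 0

x_1 = 19/2, x_2 = 0, maximum z = 38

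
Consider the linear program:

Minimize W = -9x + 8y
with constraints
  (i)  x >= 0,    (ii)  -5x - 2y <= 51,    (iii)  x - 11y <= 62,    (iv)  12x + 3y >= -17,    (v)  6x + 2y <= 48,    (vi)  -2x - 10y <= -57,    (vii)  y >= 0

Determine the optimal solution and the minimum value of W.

Extreme points and W = -9x + 8y:
  (0, 24) → W = 192
  (0, 57/10) → W = 228/5
  (183/28, 123/28) → W = -663/28

The binding constraints are 6x + 2y = 48 and -2x - 10y = -57.
Solving simultaneously gives x = 183/28, y = 123/28.

x = 183/28, y = 123/28, minimum W = -663/28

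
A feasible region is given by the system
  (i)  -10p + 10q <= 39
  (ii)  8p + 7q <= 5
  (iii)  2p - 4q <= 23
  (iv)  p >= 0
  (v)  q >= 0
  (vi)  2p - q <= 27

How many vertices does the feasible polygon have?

The feasible vertices (each the meet of two boundaries and inside every other half-plane) are:
  (0, 5/7)
  (5/8, 0)
  (0, 0)

3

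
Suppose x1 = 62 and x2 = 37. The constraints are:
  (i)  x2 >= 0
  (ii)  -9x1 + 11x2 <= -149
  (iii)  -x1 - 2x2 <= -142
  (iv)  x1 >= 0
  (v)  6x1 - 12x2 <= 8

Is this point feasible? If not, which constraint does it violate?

not feasible — violates (iii)

Constraint (iii): -x1 - 2x2 = -136, which is not ≤ -142. All other constraints are satisfied.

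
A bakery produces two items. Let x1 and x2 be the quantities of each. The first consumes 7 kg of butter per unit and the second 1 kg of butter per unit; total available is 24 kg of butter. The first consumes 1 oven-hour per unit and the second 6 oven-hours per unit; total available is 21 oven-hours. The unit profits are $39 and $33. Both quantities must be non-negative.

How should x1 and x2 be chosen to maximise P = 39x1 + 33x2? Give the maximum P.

The binding constraints are 7x1 + x2 = 24 and x1 + 6x2 = 21.
Solving simultaneously gives x1 = 3, x2 = 3.

x1 = 3, x2 = 3, maximum P = 216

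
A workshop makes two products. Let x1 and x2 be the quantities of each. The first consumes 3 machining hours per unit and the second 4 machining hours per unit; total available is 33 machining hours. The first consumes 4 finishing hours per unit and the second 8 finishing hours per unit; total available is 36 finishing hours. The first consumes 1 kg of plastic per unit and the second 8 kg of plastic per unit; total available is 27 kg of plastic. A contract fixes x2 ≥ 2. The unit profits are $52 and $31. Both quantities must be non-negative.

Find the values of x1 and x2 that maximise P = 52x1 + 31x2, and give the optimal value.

x1 = 5, x2 = 2, maximum P = 322

Vertices and P = 52x1 + 31x2:
  (0, 27/8) → P = 837/8
  (0, 2) → P = 62
  (3, 3) → P = 249
  (5, 2) → P = 322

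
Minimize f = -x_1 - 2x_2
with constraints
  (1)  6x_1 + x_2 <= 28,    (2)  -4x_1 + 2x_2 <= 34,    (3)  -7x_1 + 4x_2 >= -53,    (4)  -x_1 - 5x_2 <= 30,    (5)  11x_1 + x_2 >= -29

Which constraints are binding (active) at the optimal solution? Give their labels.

(1) and (2)

Feasible corners and f = -x_1 - 2x_2:
  (11/8, 79/4) → f = -327/8
  (165/31, -122/31) → f = 79/31
  (-46/13, 129/13) → f = -212/13
  (145/39, -263/39) → f = 127/13
  (-115/54, -301/54) → f = 239/18

The minimum is at (11/8, 79/4). Substituting into each constraint, equality holds for (1) and (2); the remaining constraints have slack.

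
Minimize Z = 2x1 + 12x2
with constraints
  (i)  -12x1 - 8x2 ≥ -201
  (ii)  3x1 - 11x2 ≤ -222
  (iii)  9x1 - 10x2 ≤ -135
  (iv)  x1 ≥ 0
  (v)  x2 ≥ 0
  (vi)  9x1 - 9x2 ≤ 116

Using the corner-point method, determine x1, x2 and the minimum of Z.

x1 = 0, x2 = 222/11, minimum Z = 2664/11

Corner points and Z = 2x1 + 12x2:
  (145/52, 1089/52) → Z = 6679/26
  (0, 201/8) → Z = 603/2
  (0, 222/11) → Z = 2664/11

The binding constraints are 3x1 - 11x2 = -222 and x1 = 0.
Solving simultaneously gives x1 = 0, x2 = 222/11.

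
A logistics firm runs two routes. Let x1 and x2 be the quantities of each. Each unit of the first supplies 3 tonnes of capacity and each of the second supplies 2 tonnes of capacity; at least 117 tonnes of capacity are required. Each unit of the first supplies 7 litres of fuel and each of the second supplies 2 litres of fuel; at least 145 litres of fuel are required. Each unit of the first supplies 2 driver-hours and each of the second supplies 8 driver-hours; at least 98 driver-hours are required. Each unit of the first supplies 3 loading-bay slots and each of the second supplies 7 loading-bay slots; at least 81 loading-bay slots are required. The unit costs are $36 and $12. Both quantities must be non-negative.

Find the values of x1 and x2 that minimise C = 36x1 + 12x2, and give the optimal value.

Corner points and C = 36x1 + 12x2:
  (0, 145/2) → C = 870
  (49, 0) → C = 1764
  (7, 48) → C = 828
  (37, 3) → C = 1368
The feasible region is unbounded (it extends along (0, 1), (1, 0)), but C strictly increases along every unbounded feasible direction, so there is no improving ray and the minimum is attained at a vertex.

The optimum lies where 3x1 + 2x2 = 117 and 7x1 + 2x2 = 145.
Solving simultaneously gives x1 = 7, x2 = 48.

x1 = 7, x2 = 48, minimum C = 828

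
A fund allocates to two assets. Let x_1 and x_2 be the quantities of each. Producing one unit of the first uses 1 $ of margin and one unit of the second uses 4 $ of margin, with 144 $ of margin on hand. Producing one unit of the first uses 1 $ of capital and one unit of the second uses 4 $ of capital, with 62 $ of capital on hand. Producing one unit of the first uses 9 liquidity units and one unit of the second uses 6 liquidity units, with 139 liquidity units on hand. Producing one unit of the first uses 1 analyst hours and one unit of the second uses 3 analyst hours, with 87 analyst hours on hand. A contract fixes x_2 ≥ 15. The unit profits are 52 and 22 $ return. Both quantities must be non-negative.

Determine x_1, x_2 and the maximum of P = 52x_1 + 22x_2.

Corner points and P = 52x_1 + 22x_2:
  (0, 31/2) → P = 341
  (0, 15) → P = 330
  (2, 15) → P = 434

x_1 = 2, x_2 = 15, maximum P = 434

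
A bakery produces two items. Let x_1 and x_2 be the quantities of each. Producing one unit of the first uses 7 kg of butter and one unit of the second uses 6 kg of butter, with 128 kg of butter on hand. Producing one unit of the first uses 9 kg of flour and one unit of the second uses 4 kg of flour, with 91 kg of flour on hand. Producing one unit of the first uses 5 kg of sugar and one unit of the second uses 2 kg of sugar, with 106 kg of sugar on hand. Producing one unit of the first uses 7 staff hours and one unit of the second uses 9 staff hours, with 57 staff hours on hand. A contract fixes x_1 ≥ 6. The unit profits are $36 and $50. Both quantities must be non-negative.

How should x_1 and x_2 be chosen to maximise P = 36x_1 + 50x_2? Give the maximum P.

Vertices and P = 36x_1 + 50x_2:
  (57/7, 0) → P = 2052/7
  (6, 0) → P = 216
  (6, 5/3) → P = 898/3

At the optimal vertex, 7x_1 + 9x_2 = 57 and x_1 = 6.
Solving simultaneously gives x_1 = 6, x_2 = 5/3.

x_1 = 6, x_2 = 5/3, maximum P = 898/3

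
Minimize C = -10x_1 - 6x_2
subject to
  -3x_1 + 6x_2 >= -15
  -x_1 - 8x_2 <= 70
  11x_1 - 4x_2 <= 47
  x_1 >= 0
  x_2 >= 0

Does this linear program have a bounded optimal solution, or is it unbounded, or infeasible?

unbounded

From the feasible point (47/11, 0), moving in the direction (0, 1) keeps every constraint satisfied while C decreases without bound.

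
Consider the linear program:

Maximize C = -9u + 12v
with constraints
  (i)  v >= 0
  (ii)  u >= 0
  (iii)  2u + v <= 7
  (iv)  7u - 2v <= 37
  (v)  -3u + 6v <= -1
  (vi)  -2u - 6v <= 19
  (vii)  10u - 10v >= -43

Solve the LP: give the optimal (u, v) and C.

Extreme points and C = -9u + 12v:
  (7/2, 0) → C = -63/2
  (1/3, 0) → C = -3
  (43/15, 19/15) → C = -53/5

u = 1/3, v = 0, maximum C = -3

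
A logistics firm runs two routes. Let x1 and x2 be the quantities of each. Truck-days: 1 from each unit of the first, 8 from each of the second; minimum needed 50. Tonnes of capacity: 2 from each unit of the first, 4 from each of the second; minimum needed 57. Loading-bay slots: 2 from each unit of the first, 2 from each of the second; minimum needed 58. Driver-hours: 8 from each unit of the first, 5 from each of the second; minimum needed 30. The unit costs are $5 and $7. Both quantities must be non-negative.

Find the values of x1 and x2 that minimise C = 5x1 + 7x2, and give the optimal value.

Extreme points and C = 5x1 + 7x2:
  (0, 29) → C = 203
  (50, 0) → C = 250
  (26, 3) → C = 151
The feasible region is unbounded (it extends along (0, 1), (1, 0)), but C strictly increases along every unbounded feasible direction, so there is no improving ray and the minimum is attained at a vertex.

x1 = 26, x2 = 3, minimum C = 151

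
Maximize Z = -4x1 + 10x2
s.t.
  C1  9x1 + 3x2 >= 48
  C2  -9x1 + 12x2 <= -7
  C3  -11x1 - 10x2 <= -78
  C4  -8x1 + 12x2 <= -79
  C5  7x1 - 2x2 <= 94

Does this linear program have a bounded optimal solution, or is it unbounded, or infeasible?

bounded optimum

Corner points and Z = -4x1 + 10x2:
  (863/106, -245/212) → Z = -4677/106
  (274/23, -122/23) → Z = -2316/23
  (485/34, 199/68) → Z = -945/34
The feasible region has finitely many vertices and no improving ray; the maximum is -945/34 at (485/34, 199/68).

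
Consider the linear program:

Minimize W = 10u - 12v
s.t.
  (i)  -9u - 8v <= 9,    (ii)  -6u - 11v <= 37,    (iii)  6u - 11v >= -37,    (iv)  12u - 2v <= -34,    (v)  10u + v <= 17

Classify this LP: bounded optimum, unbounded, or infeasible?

Vertices and W = 10u - 12v:
  (-395/147, 93/49) → W = -7298/147
  (-145/57, 33/19) → W = -2638/57
  (-5/2, 2) → W = -49
The feasible region has finitely many vertices and no improving ray; the minimum is -7298/147 at (-395/147, 93/49).

bounded optimum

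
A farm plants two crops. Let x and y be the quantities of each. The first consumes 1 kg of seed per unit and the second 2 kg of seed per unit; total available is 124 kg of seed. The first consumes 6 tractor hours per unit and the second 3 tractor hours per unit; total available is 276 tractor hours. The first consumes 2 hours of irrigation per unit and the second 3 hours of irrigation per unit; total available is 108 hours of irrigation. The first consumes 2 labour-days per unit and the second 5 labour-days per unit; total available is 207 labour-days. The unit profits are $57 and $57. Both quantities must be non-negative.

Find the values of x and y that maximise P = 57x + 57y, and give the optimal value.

x = 42, y = 8, maximum P = 2850

Feasible corners and P = 57x + 57y:
  (0, 0) → P = 0
  (0, 36) → P = 2052
  (46, 0) → P = 2622
  (42, 8) → P = 2850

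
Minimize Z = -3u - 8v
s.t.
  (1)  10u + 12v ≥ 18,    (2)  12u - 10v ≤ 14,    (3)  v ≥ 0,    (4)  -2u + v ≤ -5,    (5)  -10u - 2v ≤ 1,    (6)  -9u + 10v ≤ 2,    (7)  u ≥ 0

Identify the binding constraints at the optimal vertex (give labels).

Feasible corners and Z = -3u - 8v:
  (9/2, 4) → Z = -91/2
  (16/3, 5) → Z = -56
  (52/11, 49/11) → Z = -548/11

The minimum is at (16/3, 5). Substituting into each constraint, equality holds for (2) and (6); the remaining constraints have slack.

(2) and (6)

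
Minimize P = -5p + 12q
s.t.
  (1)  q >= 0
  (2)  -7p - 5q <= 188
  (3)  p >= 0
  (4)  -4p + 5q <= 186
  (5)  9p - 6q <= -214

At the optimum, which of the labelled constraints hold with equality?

Feasible corners and P = -5p + 12q:
  (0, 186/5) → P = 2232/5
  (0, 107/3) → P = 428
  (46/21, 818/21) → P = 9586/21

The minimum is at (0, 107/3). Substituting into each constraint, equality holds for (3) and (5); the remaining constraints have slack.

(3) and (5)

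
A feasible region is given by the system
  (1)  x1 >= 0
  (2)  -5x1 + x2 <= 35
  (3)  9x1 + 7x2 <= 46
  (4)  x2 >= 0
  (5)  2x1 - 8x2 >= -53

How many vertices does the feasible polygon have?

Of the 10 pairwise boundary intersections, those satisfying every inequality are:
  (0, 46/7)
  (0, 0)
  (46/9, 0)

3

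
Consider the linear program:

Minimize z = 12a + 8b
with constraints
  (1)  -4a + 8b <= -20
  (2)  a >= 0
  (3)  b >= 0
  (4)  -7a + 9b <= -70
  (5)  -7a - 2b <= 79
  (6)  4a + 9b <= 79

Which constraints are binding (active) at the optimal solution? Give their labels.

Corner points and z = 12a + 8b:
  (10, 0) → z = 120
  (79/4, 0) → z = 237
  (149/11, 91/33) → z = 6092/33

The minimum is at (10, 0). Substituting into each constraint, equality holds for (3) and (4); the remaining constraints have slack.

(3) and (4)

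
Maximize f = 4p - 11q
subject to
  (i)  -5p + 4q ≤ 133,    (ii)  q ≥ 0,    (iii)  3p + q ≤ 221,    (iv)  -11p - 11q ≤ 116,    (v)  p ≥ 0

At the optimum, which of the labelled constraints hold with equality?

Corner points and f = 4p - 11q:
  (751/17, 1504/17) → f = -13540/17
  (0, 133/4) → f = -1463/4
  (221/3, 0) → f = 884/3
  (0, 0) → f = 0

The maximum is at (221/3, 0). Substituting into each constraint, equality holds for (ii) and (iii); the remaining constraints have slack.

(ii) and (iii)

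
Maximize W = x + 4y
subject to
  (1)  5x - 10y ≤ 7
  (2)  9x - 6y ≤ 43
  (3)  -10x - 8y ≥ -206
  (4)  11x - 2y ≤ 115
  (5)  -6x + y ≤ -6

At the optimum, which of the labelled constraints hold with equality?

(3) and (5)

Extreme points and W = x + 4y:
  (97/15, 38/15) → W = 83/5
  (53/55, -12/55) → W = 1/11
  (395/33, 356/33) → W = 1819/33
  (127/29, 588/29) → W = 2479/29

The maximum is at (127/29, 588/29). Substituting into each constraint, equality holds for (3) and (5); the remaining constraints have slack.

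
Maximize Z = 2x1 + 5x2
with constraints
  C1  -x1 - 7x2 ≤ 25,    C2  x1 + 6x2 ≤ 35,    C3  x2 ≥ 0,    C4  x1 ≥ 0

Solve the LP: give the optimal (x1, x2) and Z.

Vertices and Z = 2x1 + 5x2:
  (35, 0) → Z = 70
  (0, 35/6) → Z = 175/6
  (0, 0) → Z = 0

The binding constraints are x1 + 6x2 = 35 and x2 = 0.
Solving simultaneously gives x1 = 35, x2 = 0.

x1 = 35, x2 = 0, maximum Z = 70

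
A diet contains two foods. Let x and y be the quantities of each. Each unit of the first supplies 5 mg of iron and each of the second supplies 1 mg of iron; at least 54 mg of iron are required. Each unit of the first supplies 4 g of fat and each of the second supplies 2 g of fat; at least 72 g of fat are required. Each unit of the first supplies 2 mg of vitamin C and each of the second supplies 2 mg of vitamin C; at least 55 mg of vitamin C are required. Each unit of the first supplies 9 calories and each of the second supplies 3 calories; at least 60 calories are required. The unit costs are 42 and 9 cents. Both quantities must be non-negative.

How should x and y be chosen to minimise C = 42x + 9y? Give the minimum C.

Feasible corners and C = 42x + 9y:
  (0, 54) → C = 486
  (55/2, 0) → C = 1155
  (6, 24) → C = 468
  (17/2, 19) → C = 528
The feasible region is unbounded (it extends along (0, 1), (1, 0)), but C strictly increases along every unbounded feasible direction, so there is no improving ray and the minimum is attained at a vertex.

x = 6, y = 24, minimum C = 468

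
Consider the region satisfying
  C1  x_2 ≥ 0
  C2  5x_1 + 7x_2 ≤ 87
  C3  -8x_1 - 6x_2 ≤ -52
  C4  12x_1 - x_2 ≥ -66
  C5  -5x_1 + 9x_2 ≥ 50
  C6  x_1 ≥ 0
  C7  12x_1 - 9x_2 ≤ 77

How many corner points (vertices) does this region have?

4

Pairwise boundary intersections that survive every other constraint:
  (433/80, 137/16)
  (0, 87/7)
  (28/17, 110/17)
  (0, 26/3)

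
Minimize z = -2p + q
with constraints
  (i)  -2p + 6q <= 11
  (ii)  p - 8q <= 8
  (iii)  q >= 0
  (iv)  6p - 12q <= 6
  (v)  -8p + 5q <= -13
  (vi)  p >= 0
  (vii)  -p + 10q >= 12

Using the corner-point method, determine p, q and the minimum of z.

Corner points and z = -2p + q:
  (14, 13/2) → z = -43/2
  (7/2, 3) → z = -4
  (17/4, 13/8) → z = -55/8
  (38/15, 109/75) → z = -271/75

At the optimal vertex, -2p + 6q = 11 and 6p - 12q = 6.
Solving simultaneously gives p = 14, q = 13/2.

p = 14, q = 13/2, minimum z = -43/2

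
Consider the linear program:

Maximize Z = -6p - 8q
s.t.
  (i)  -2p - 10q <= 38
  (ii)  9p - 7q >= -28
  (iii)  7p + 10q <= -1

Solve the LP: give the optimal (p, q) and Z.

p = -21/4, q = -11/4, maximum Z = 107/2

Vertices and Z = -6p - 8q:
  (-21/4, -11/4) → Z = 107/2
  (37/5, -132/25) → Z = -54/25
  (-287/139, 187/139) → Z = 226/139

The binding constraints are -2p - 10q = 38 and 9p - 7q = -28.
Solving simultaneously gives p = -21/4, q = -11/4.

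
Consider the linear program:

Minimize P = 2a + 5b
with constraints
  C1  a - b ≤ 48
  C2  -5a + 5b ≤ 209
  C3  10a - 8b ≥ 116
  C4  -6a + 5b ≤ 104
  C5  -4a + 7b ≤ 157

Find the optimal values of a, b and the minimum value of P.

Vertices and P = 2a + 5b:
  (-134, -182) → P = -1178
  (493/3, 349/3) → P = 2731/3
  (1034/19, 1017/19) → P = 7153/19

a = -134, b = -182, minimum P = -1178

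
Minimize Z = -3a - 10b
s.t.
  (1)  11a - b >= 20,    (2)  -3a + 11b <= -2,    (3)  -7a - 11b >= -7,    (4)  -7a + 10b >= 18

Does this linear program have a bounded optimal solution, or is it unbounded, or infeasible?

infeasible

The boundaries 11a - b = 20 and -7a - 11b = -7 meet at (227/128, -63/128), but that point violates -7a + 10b ≥ 18. Every candidate vertex is excluded by some other constraint, so the feasible region is empty.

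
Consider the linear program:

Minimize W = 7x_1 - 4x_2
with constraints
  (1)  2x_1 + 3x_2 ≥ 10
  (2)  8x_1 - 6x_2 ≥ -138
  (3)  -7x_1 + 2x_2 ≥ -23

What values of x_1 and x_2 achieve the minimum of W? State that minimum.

x_1 = -59/6, x_2 = 89/9, minimum W = -1951/18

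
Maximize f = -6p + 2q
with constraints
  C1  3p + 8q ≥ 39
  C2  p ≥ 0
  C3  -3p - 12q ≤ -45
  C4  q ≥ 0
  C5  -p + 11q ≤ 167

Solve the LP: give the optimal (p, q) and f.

p = 0, q = 167/11, maximum f = 334/11

The feasible region is unbounded (it extends along (11, 1), (1, 0)), but f strictly decreases along every unbounded feasible direction, so there is no improving ray and the maximum is attained at a vertex.

The binding constraints are p = 0 and -p + 11q = 167.
Solving simultaneously gives p = 0, q = 167/11.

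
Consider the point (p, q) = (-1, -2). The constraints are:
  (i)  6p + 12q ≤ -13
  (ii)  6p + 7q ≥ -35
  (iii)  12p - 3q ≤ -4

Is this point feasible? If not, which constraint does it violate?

feasible

(i): -30 ≤ -13 ✓
(ii): -20 ≥ -35 ✓
(iii): -6 ≤ -4 ✓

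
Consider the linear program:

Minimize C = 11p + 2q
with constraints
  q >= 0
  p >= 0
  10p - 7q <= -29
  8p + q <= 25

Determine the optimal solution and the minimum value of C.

p = 0, q = 29/7, minimum C = 58/7

Vertices and C = 11p + 2q:
  (0, 29/7) → C = 58/7
  (0, 25) → C = 50
  (73/33, 241/33) → C = 1285/33

The binding constraints are p = 0 and 10p - 7q = -29.
Solving simultaneously gives p = 0, q = 29/7.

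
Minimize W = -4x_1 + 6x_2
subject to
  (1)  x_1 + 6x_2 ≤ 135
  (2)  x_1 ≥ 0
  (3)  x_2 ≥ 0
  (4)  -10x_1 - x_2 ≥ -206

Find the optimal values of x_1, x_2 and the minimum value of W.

Vertices and W = -4x_1 + 6x_2:
  (0, 45/2) → W = 135
  (1101/59, 1144/59) → W = 2460/59
  (0, 0) → W = 0
  (103/5, 0) → W = -412/5

The binding constraints are x_2 = 0 and -10x_1 - x_2 = -206.
Solving simultaneously gives x_1 = 103/5, x_2 = 0.

x_1 = 103/5, x_2 = 0, minimum W = -412/5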